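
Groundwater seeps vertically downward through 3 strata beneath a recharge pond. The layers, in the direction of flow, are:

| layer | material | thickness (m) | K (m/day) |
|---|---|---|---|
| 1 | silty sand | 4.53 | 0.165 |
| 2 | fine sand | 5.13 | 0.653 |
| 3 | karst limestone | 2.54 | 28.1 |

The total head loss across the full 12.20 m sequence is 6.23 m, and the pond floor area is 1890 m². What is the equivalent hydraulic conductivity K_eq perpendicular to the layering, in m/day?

Flow is perpendicular to layering, so the layers act in series and the equivalent K is the thickness-weighted harmonic mean.
Total thickness L = 4.53 + 5.13 + 2.54 = 12.20 m.
Σ(b_i/K_i) = 4.53/0.165 + 5.13/0.653 + 2.54/28.1 = 35.40 d.
K_eq = L / Σ(b_i/K_i) = 12.20 / 35.40 = 0.3446 m/day.

0.345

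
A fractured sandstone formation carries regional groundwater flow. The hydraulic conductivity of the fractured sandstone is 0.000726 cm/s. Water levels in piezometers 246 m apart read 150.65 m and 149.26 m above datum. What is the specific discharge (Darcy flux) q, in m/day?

0.00354

Convert K: 0.000726 cm/s × 864 = 0.6273 m/day.
Hydraulic gradient i = (150.65 − 149.26) / 246 = 1.39 / 246 = 0.005650.
Specific discharge q = K · i = 0.6273 × 0.005650 = 0.003544 m/day.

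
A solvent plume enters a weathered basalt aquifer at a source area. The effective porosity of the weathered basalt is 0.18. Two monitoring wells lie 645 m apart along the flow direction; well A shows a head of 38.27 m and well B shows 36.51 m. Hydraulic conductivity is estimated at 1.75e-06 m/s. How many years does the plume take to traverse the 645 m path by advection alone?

Convert K: 1.75e-06 m/s × 86400 = 0.1512 m/day.
Hydraulic gradient i = (38.27 − 36.51) / 645 = 1.76 / 645 = 0.002729.
Darcy flux q = K · i = 0.1512 × 0.002729 = 0.0004126 m/day.
Seepage velocity v = q / n_e = 0.0004126 / 0.18 = 0.002292 m/day.
Travel time t = L / v = 645 / 0.002292 = 2.814e+05 days = 770.4 years.

770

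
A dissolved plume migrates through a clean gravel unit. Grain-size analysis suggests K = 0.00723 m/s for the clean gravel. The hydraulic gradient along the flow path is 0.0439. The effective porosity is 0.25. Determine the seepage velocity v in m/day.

110

Convert K: 0.00723 m/s × 86400 = 624.7 m/day.
Hydraulic gradient i = 0.0439.
Darcy flux q = K · i = 624.7 × 0.04390 = 27.42 m/day.
Seepage velocity v = q / n_e = 27.42 / 0.25 = 109.7 m/day.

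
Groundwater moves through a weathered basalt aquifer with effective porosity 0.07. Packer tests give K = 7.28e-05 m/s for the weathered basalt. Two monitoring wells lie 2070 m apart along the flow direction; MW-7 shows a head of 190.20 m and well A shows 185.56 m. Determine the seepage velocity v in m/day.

0.201

Convert K: 7.28e-05 m/s × 86400 = 6.290 m/day.
Hydraulic gradient i = (190.20 − 185.56) / 2070 = 4.64 / 2070 = 0.002242.
Darcy flux q = K · i = 6.290 × 0.002242 = 0.01410 m/day.
Seepage velocity v = q / n_e = 0.01410 / 0.07 = 0.2014 m/day.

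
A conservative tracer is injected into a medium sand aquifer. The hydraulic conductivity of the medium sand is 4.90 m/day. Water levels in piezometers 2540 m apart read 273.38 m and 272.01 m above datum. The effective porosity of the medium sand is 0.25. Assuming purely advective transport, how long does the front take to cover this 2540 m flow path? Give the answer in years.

Hydraulic gradient i = (273.38 − 272.01) / 2540 = 1.37 / 2540 = 0.0005394.
Darcy flux q = K · i = 4.900 × 0.0005394 = 0.002643 m/day.
Seepage velocity v = q / n_e = 0.002643 / 0.25 = 0.01057 m/day.
Travel time t = L / v = 2540 / 0.01057 = 2.403e+05 days = 657.8 years.

658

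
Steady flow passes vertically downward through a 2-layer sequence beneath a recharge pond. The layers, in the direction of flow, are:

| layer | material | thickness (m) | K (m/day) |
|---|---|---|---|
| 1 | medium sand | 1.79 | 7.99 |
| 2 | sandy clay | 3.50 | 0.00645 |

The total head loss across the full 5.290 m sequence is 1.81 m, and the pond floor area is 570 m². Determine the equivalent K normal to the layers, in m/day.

0.00974

Flow is perpendicular to layering, so the layers act in series and the equivalent K is the thickness-weighted harmonic mean.
Total thickness L = 1.79 + 3.50 = 5.290 m.
Σ(b_i/K_i) = 1.79/7.99 + 3.50/0.00645 = 542.9 d.
K_eq = L / Σ(b_i/K_i) = 5.290 / 542.9 = 0.009745 m/day.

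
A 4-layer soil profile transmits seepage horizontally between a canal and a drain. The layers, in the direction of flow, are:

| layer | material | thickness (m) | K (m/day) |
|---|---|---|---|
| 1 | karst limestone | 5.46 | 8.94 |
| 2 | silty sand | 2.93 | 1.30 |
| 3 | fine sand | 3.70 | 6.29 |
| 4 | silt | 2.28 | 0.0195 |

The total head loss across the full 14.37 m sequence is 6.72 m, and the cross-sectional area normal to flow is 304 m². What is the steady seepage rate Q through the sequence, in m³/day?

Flow is perpendicular to layering, so the layers act in series and the equivalent K is the thickness-weighted harmonic mean.
Total thickness L = 5.46 + 2.93 + 3.70 + 2.28 = 14.37 m.
Σ(b_i/K_i) = 5.46/8.94 + 2.93/1.30 + 3.70/6.29 + 2.28/0.0195 = 120.4 d.
K_eq = L / Σ(b_i/K_i) = 14.37 / 120.4 = 0.1194 m/day.
Q = K_eq · A · (Δh/L) = 0.1194 × 304 × (6.72/14.37) = 16.97 m³/day.

17.0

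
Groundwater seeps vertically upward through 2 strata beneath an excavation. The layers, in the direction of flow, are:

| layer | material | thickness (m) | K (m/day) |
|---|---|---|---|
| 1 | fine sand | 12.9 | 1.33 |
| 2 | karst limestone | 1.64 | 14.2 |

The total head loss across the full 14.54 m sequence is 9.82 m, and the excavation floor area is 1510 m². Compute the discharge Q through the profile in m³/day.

Flow is perpendicular to layering, so the layers act in series and the equivalent K is the thickness-weighted harmonic mean.
Total thickness L = 12.9 + 1.64 = 14.54 m.
Σ(b_i/K_i) = 12.9/1.33 + 1.64/14.2 = 9.815 d.
K_eq = L / Σ(b_i/K_i) = 14.54 / 9.815 = 1.481 m/day.
Q = K_eq · A · (Δh/L) = 1.481 × 1510 × (9.82/14.54) = 1511 m³/day.

1510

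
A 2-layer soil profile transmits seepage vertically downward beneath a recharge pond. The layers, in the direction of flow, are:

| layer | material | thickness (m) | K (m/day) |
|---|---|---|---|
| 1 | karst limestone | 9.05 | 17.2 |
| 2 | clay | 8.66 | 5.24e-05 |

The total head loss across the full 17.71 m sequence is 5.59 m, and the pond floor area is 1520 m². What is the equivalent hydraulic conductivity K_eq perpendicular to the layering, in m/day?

0.000107

Flow is perpendicular to layering, so the layers act in series and the equivalent K is the thickness-weighted harmonic mean.
Total thickness L = 9.05 + 8.66 = 17.71 m.
Σ(b_i/K_i) = 9.05/17.2 + 8.66/5.24e-05 = 1.653e+05 d.
K_eq = L / Σ(b_i/K_i) = 17.71 / 1.653e+05 = 0.0001072 m/day.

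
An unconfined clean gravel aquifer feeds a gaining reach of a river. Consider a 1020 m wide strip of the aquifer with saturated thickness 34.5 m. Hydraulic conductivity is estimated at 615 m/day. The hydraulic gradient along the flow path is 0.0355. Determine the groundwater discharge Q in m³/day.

Cross-sectional area A = 1020 × 34.5 = 35190 m².
Hydraulic gradient i = 0.0355.
Darcy's law: Q = K · A · i = 615.0 × 35190 × 0.03550 = 7.683e+05 m³/day.

768000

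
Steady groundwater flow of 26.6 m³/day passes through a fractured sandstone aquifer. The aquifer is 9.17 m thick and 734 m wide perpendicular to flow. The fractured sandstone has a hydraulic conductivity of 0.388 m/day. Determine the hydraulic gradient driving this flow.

0.0102

Cross-sectional area A = 734 × 9.17 = 6731 m².
From Q = K·A·i, i = Q / (K·A) = 26.6 / (0.3880 × 6731) = 0.01019.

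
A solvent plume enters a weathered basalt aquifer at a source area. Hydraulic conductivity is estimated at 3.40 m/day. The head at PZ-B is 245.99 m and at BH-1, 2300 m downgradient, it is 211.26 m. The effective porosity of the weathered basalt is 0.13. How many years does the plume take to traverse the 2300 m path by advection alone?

Hydraulic gradient i = (245.99 − 211.26) / 2300 = 34.73 / 2300 = 0.01510.
Darcy flux q = K · i = 3.400 × 0.01510 = 0.05134 m/day.
Seepage velocity v = q / n_e = 0.05134 / 0.13 = 0.3949 m/day.
Travel time t = L / v = 2300 / 0.3949 = 5824 days = 15.95 years.

15.9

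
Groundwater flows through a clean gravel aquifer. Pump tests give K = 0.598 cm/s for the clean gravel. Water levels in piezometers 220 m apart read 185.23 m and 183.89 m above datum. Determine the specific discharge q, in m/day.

Convert K: 0.598 cm/s × 864 = 516.7 m/day.
Hydraulic gradient i = (185.23 − 183.89) / 220 = 1.34 / 220 = 0.006091.
Specific discharge q = K · i = 516.7 × 0.006091 = 3.147 m/day.

3.15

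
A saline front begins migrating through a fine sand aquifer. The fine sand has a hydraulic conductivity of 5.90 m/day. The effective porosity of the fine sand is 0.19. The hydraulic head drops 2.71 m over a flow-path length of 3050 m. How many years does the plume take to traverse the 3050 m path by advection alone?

303

Hydraulic gradient i = Δh / L = 2.71 / 3050 = 0.0008885.
Darcy flux q = K · i = 5.900 × 0.0008885 = 0.005242 m/day.
Seepage velocity v = q / n_e = 0.005242 / 0.19 = 0.02759 m/day.
Travel time t = L / v = 3050 / 0.02759 = 1.105e+05 days = 302.7 years.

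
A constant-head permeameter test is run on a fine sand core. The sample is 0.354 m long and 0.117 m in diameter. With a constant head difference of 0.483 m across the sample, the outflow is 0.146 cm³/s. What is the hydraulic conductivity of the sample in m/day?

Cross-sectional area A = π·(d/2)² = π × (0.117/2)² = 0.01075 m².
Convert discharge: 0.146 cm³/s = 1.460e-07 m³/s.
Darcy's law rearranged: K = Q·L / (A·Δh) = 1.460e-07 × 0.354 / (0.01075 × 0.483) = 9.953e-06 m/s = 0.8599 m/day.

0.860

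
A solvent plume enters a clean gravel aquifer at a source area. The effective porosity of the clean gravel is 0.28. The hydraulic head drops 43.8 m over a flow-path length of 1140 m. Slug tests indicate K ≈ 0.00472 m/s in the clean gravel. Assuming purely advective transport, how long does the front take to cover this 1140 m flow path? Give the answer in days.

20.4

Convert K: 0.00472 m/s × 86400 = 407.8 m/day.
Hydraulic gradient i = Δh / L = 43.8 / 1140 = 0.03842.
Darcy flux q = K · i = 407.8 × 0.03842 = 15.67 m/day.
Seepage velocity v = q / n_e = 15.67 / 0.28 = 55.96 m/day.
Travel time t = L / v = 1140 / 55.96 = 20.37 days.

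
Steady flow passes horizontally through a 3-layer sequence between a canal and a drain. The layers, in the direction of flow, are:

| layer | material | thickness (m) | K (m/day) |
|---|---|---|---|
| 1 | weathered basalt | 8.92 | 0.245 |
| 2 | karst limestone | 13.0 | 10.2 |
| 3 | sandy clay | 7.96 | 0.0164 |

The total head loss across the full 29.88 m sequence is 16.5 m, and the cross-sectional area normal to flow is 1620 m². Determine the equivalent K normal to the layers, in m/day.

Flow is perpendicular to layering, so the layers act in series and the equivalent K is the thickness-weighted harmonic mean.
Total thickness L = 8.92 + 13.0 + 7.96 = 29.88 m.
Σ(b_i/K_i) = 8.92/0.245 + 13.0/10.2 + 7.96/0.0164 = 523.0 d.
K_eq = L / Σ(b_i/K_i) = 29.88 / 523.0 = 0.05713 m/day.

0.0571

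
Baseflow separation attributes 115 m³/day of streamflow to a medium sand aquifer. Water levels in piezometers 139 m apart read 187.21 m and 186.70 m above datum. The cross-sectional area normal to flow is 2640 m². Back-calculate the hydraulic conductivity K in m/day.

Hydraulic gradient i = (187.21 − 186.70) / 139 = 0.51 / 139 = 0.003669.
From Q = K·A·i, K = Q / (A·i) = 115 / (2640 × 0.003669) = 11.87 m/day.

11.9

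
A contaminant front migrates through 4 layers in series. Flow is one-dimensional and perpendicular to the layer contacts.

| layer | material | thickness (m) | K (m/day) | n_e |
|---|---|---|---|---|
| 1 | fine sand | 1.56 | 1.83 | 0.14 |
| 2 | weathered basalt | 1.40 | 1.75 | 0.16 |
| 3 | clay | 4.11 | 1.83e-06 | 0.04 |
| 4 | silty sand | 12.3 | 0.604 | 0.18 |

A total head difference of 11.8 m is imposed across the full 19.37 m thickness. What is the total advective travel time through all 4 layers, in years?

1470

With flow normal to the layers, continuity requires the same specific discharge q through every layer.
Σ(b_i/K_i) = 1.56/1.83 + 1.40/1.75 + 4.11/1.83e-06 + 12.3/0.604 = 2.246e+06 d.
q = Δh / Σ(b_i/K_i) = 11.8 / 2.246e+06 = 5.254e-06 m/day.
In each layer the seepage velocity is v_i = q/n_i, so the layer transit time is t_i = b_i·n_i / q:
  layer 1 (fine sand): t_1 = 1.56 × 0.14 / 5.254e-06 = 41569 d
  layer 2 (weathered basalt): t_2 = 1.40 × 0.16 / 5.254e-06 = 42634 d
  layer 3 (clay): t_3 = 4.11 × 0.04 / 5.254e-06 = 31291 d
  layer 4 (silty sand): t_4 = 12.3 × 0.18 / 5.254e-06 = 4.214e+05 d
Total t = Σ t_i = 5.369e+05 days = 1470 years.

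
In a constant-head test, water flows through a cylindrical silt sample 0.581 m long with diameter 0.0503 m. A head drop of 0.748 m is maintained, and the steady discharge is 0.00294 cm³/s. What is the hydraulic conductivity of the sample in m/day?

Cross-sectional area A = π·(d/2)² = π × (0.0503/2)² = 0.001987 m².
Convert discharge: 0.00294 cm³/s = 2.940e-09 m³/s.
Darcy's law rearranged: K = Q·L / (A·Δh) = 2.940e-09 × 0.581 / (0.001987 × 0.748) = 1.149e-06 m/s = 0.09929 m/day.

0.0993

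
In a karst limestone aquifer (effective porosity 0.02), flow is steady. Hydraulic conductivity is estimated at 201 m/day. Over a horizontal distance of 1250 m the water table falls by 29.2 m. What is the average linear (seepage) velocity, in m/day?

Hydraulic gradient i = Δh / L = 29.2 / 1250 = 0.02336.
Darcy flux q = K · i = 201.0 × 0.02336 = 4.695 m/day.
Seepage velocity v = q / n_e = 4.695 / 0.02 = 234.8 m/day.

235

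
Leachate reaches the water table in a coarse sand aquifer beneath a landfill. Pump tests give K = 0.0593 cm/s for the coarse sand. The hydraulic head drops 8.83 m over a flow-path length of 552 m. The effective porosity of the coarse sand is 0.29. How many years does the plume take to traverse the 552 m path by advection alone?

0.535

Convert K: 0.0593 cm/s × 864 = 51.24 m/day.
Hydraulic gradient i = Δh / L = 8.83 / 552 = 0.01600.
Darcy flux q = K · i = 51.24 × 0.01600 = 0.8196 m/day.
Seepage velocity v = q / n_e = 0.8196 / 0.29 = 2.826 m/day.
Travel time t = L / v = 552 / 2.826 = 195.3 days = 0.5348 years.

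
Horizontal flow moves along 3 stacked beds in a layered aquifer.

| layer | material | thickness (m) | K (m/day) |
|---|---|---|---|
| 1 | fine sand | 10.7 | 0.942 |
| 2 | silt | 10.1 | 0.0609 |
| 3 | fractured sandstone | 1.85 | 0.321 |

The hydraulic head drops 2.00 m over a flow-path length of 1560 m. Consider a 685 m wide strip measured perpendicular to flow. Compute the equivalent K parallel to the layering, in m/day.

0.498

Flow is parallel to layering, so each bed carries its own Darcy discharge and the transmissivities add.
Σ(K_i·b_i) = 0.942×10.7 + 0.0609×10.1 + 0.321×1.85 = 11.29 m²/day.
Total thickness b = 22.65 m, so K_eq = Σ(K_i·b_i)/b = 0.4984 m/day.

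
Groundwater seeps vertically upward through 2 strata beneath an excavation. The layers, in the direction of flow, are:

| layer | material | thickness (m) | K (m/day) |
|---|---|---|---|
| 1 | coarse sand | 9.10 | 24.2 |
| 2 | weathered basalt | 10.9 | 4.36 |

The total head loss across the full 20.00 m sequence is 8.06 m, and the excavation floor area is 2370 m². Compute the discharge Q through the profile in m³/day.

Flow is perpendicular to layering, so the layers act in series and the equivalent K is the thickness-weighted harmonic mean.
Total thickness L = 9.10 + 10.9 = 20.00 m.
Σ(b_i/K_i) = 9.10/24.2 + 10.9/4.36 = 2.876 d.
K_eq = L / Σ(b_i/K_i) = 20.00 / 2.876 = 6.954 m/day.
Q = K_eq · A · (Δh/L) = 6.954 × 2370 × (8.06/20.00) = 6642 m³/day.

6640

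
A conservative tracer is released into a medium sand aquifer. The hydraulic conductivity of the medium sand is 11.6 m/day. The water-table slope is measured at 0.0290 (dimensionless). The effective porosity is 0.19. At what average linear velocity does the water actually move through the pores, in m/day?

1.77

Hydraulic gradient i = 0.0290.
Darcy flux q = K · i = 11.60 × 0.02900 = 0.3364 m/day.
Seepage velocity v = q / n_e = 0.3364 / 0.19 = 1.771 m/day.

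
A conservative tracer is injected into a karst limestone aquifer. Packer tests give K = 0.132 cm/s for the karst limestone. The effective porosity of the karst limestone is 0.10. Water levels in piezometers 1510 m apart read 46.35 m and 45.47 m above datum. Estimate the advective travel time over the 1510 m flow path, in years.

6.22

Convert K: 0.132 cm/s × 864 = 114.0 m/day.
Hydraulic gradient i = (46.35 − 45.47) / 1510 = 0.88 / 1510 = 0.0005828.
Darcy flux q = K · i = 114.0 × 0.0005828 = 0.06647 m/day.
Seepage velocity v = q / n_e = 0.06647 / 0.10 = 0.6647 m/day.
Travel time t = L / v = 1510 / 0.6647 = 2272 days = 6.220 years.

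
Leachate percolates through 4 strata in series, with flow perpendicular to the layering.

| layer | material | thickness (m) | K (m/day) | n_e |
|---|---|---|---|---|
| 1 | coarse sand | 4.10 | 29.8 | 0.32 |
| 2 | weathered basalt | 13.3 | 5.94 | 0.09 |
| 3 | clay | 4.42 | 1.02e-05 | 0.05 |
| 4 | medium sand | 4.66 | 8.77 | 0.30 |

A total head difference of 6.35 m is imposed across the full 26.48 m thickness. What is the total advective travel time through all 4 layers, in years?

With flow normal to the layers, continuity requires the same specific discharge q through every layer.
Σ(b_i/K_i) = 4.10/29.8 + 13.3/5.94 + 4.42/1.02e-05 + 4.66/8.77 = 4.333e+05 d.
q = Δh / Σ(b_i/K_i) = 6.35 / 4.333e+05 = 1.465e-05 m/day.
In each layer the seepage velocity is v_i = q/n_i, so the layer transit time is t_i = b_i·n_i / q:
  layer 1 (coarse sand): t_1 = 4.10 × 0.32 / 1.465e-05 = 89533 d
  layer 2 (weathered basalt): t_2 = 13.3 × 0.09 / 1.465e-05 = 81686 d
  layer 3 (clay): t_3 = 4.42 × 0.05 / 1.465e-05 = 15081 d
  layer 4 (medium sand): t_4 = 4.66 × 0.30 / 1.465e-05 = 95402 d
Total t = Σ t_i = 2.817e+05 days = 771.3 years.

771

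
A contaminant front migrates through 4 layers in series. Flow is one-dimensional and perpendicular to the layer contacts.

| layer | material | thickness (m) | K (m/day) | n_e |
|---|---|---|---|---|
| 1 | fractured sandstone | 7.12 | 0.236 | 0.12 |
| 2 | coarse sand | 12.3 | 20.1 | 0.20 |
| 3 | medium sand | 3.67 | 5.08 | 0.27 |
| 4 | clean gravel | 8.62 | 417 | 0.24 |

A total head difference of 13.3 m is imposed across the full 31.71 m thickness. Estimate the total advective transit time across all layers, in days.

With flow normal to the layers, continuity requires the same specific discharge q through every layer.
Σ(b_i/K_i) = 7.12/0.236 + 12.3/20.1 + 3.67/5.08 + 8.62/417 = 31.52 d.
q = Δh / Σ(b_i/K_i) = 13.3 / 31.52 = 0.4219 m/day.
In each layer the seepage velocity is v_i = q/n_i, so the layer transit time is t_i = b_i·n_i / q:
  layer 1 (fractured sandstone): t_1 = 7.12 × 0.12 / 0.4219 = 2.025 d
  layer 2 (coarse sand): t_2 = 12.3 × 0.20 / 0.4219 = 5.831 d
  layer 3 (medium sand): t_3 = 3.67 × 0.27 / 0.4219 = 2.349 d
  layer 4 (clean gravel): t_4 = 8.62 × 0.24 / 0.4219 = 4.904 d
Total t = Σ t_i = 15.11 days.

15.1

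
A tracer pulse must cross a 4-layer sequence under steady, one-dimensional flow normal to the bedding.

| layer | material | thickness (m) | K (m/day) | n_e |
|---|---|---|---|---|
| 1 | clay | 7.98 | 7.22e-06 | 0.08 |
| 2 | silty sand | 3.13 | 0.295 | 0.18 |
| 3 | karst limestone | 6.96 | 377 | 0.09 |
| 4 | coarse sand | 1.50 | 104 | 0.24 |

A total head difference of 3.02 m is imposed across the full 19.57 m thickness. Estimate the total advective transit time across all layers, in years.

With flow normal to the layers, continuity requires the same specific discharge q through every layer.
Σ(b_i/K_i) = 7.98/7.22e-06 + 3.13/0.295 + 6.96/377 + 1.50/104 = 1.105e+06 d.
q = Δh / Σ(b_i/K_i) = 3.02 / 1.105e+06 = 2.732e-06 m/day.
In each layer the seepage velocity is v_i = q/n_i, so the layer transit time is t_i = b_i·n_i / q:
  layer 1 (clay): t_1 = 7.98 × 0.08 / 2.732e-06 = 2.336e+05 d
  layer 2 (silty sand): t_2 = 3.13 × 0.18 / 2.732e-06 = 2.062e+05 d
  layer 3 (karst limestone): t_3 = 6.96 × 0.09 / 2.732e-06 = 2.293e+05 d
  layer 4 (coarse sand): t_4 = 1.50 × 0.24 / 2.732e-06 = 1.318e+05 d
Total t = Σ t_i = 8.008e+05 days = 2193 years.

2190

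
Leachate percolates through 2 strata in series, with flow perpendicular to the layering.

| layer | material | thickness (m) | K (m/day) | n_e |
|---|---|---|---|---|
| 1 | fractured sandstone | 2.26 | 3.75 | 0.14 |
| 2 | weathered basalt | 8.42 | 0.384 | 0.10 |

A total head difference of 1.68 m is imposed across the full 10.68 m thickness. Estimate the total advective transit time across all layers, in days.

With flow normal to the layers, continuity requires the same specific discharge q through every layer.
Σ(b_i/K_i) = 2.26/3.75 + 8.42/0.384 = 22.53 d.
q = Δh / Σ(b_i/K_i) = 1.68 / 22.53 = 0.07457 m/day.
In each layer the seepage velocity is v_i = q/n_i, so the layer transit time is t_i = b_i·n_i / q:
  layer 1 (fractured sandstone): t_1 = 2.26 × 0.14 / 0.07457 = 4.243 d
  layer 2 (weathered basalt): t_2 = 8.42 × 0.10 / 0.07457 = 11.29 d
Total t = Σ t_i = 15.53 days.

15.5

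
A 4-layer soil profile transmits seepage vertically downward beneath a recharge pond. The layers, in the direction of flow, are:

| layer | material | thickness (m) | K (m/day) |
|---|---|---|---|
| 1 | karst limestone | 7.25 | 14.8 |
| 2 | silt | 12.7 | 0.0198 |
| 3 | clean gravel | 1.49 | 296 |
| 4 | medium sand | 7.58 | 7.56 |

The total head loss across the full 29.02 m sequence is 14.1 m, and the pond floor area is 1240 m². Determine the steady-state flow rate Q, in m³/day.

27.2

Flow is perpendicular to layering, so the layers act in series and the equivalent K is the thickness-weighted harmonic mean.
Total thickness L = 7.25 + 12.7 + 1.49 + 7.58 = 29.02 m.
Σ(b_i/K_i) = 7.25/14.8 + 12.7/0.0198 + 1.49/296 + 7.58/7.56 = 642.9 d.
K_eq = L / Σ(b_i/K_i) = 29.02 / 642.9 = 0.04514 m/day.
Q = K_eq · A · (Δh/L) = 0.04514 × 1240 × (14.1/29.02) = 27.20 m³/day.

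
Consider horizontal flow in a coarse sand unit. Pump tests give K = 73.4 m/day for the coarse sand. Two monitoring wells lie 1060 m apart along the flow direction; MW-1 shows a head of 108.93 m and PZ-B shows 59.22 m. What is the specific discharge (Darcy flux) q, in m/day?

3.44

Hydraulic gradient i = (108.93 − 59.22) / 1060 = 49.71 / 1060 = 0.04690.
Specific discharge q = K · i = 73.40 × 0.04690 = 3.442 m/day.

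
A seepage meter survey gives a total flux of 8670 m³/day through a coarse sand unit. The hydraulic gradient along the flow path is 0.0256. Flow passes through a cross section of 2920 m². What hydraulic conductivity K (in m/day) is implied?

Hydraulic gradient i = 0.0256.
From Q = K·A·i, K = Q / (A·i) = 8670 / (2920 × 0.02560) = 116.0 m/day.

116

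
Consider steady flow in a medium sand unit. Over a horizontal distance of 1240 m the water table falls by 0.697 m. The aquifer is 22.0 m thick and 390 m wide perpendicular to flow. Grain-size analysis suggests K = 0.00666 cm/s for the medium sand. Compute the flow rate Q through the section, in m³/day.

Convert K: 0.00666 cm/s × 864 = 5.754 m/day.
Cross-sectional area A = 390 × 22.0 = 8580 m².
Hydraulic gradient i = Δh / L = 0.697 / 1240 = 0.0005621.
Darcy's law: Q = K · A · i = 5.754 × 8580 × 0.0005621 = 27.75 m³/day.

27.8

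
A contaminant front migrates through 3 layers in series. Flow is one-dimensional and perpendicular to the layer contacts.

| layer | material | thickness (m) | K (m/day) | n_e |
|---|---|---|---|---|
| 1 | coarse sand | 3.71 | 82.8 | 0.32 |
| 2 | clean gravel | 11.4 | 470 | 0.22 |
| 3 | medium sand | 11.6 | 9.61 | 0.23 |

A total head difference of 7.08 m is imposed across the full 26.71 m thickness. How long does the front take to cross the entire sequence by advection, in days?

1.15

With flow normal to the layers, continuity requires the same specific discharge q through every layer.
Σ(b_i/K_i) = 3.71/82.8 + 11.4/470 + 11.6/9.61 = 1.276 d.
q = Δh / Σ(b_i/K_i) = 7.08 / 1.276 = 5.548 m/day.
In each layer the seepage velocity is v_i = q/n_i, so the layer transit time is t_i = b_i·n_i / q:
  layer 1 (coarse sand): t_1 = 3.71 × 0.32 / 5.548 = 0.2140 d
  layer 2 (clean gravel): t_2 = 11.4 × 0.22 / 5.548 = 0.4521 d
  layer 3 (medium sand): t_3 = 11.6 × 0.23 / 5.548 = 0.4809 d
Total t = Σ t_i = 1.147 days.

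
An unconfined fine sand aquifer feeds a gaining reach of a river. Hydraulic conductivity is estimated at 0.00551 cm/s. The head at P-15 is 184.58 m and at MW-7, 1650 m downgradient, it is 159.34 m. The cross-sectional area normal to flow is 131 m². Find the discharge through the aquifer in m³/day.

9.54

Convert K: 0.00551 cm/s × 864 = 4.761 m/day.
Hydraulic gradient i = (184.58 − 159.34) / 1650 = 25.24 / 1650 = 0.01530.
Darcy's law: Q = K · A · i = 4.761 × 131.0 × 0.01530 = 9.540 m³/day.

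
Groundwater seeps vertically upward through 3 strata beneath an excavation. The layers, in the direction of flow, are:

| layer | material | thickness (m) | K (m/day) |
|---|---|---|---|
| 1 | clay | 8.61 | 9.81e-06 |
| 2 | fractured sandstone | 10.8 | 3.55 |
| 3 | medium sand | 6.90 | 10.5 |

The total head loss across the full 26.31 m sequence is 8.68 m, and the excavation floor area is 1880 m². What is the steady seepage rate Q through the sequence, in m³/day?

0.0186

Flow is perpendicular to layering, so the layers act in series and the equivalent K is the thickness-weighted harmonic mean.
Total thickness L = 8.61 + 10.8 + 6.90 = 26.31 m.
Σ(b_i/K_i) = 8.61/9.81e-06 + 10.8/3.55 + 6.90/10.5 = 8.777e+05 d.
K_eq = L / Σ(b_i/K_i) = 26.31 / 8.777e+05 = 2.998e-05 m/day.
Q = K_eq · A · (Δh/L) = 2.998e-05 × 1880 × (8.68/26.31) = 0.01859 m³/day.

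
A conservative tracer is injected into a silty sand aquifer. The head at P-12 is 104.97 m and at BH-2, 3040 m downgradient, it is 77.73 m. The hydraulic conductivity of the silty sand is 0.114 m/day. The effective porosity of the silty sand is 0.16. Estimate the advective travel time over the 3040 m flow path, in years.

Hydraulic gradient i = (104.97 − 77.73) / 3040 = 27.24 / 3040 = 0.008961.
Darcy flux q = K · i = 0.1140 × 0.008961 = 0.001021 m/day.
Seepage velocity v = q / n_e = 0.001021 / 0.16 = 0.006384 m/day.
Travel time t = L / v = 3040 / 0.006384 = 4.762e+05 days = 1304 years.

1300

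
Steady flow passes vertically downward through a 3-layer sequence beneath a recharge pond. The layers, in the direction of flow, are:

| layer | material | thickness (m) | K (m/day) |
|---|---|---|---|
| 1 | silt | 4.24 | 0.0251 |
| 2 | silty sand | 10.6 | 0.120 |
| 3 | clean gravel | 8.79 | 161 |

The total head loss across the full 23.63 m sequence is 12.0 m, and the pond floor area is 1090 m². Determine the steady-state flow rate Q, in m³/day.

50.8

Flow is perpendicular to layering, so the layers act in series and the equivalent K is the thickness-weighted harmonic mean.
Total thickness L = 4.24 + 10.6 + 8.79 = 23.63 m.
Σ(b_i/K_i) = 4.24/0.0251 + 10.6/0.120 + 8.79/161 = 257.3 d.
K_eq = L / Σ(b_i/K_i) = 23.63 / 257.3 = 0.09183 m/day.
Q = K_eq · A · (Δh/L) = 0.09183 × 1090 × (12.0/23.63) = 50.83 m³/day.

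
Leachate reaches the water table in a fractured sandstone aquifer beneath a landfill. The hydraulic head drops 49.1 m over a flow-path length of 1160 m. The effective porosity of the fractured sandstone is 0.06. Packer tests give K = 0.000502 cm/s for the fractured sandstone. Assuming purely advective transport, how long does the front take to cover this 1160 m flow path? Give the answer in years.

10.4

Convert K: 0.000502 cm/s × 864 = 0.4337 m/day.
Hydraulic gradient i = Δh / L = 49.1 / 1160 = 0.04233.
Darcy flux q = K · i = 0.4337 × 0.04233 = 0.01836 m/day.
Seepage velocity v = q / n_e = 0.01836 / 0.06 = 0.3060 m/day.
Travel time t = L / v = 1160 / 0.3060 = 3791 days = 10.38 years.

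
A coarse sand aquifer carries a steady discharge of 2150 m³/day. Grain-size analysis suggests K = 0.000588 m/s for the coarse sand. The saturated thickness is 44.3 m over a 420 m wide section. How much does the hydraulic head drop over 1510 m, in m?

3.43

Convert K: 0.000588 m/s × 86400 = 50.80 m/day.
Cross-sectional area A = 420 × 44.3 = 18606 m².
From Q = K·A·i, i = Q / (K·A) = 2150 / (50.80 × 18606) = 0.002275.
Head loss Δh = i · L = 0.002275 × 1510 = 3.435 m.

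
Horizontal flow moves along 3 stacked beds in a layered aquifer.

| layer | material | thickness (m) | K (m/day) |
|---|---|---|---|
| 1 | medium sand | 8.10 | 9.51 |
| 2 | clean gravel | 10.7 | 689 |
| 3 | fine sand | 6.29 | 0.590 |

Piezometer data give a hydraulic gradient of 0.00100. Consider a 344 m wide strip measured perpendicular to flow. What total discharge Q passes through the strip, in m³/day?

Flow is parallel to layering, so each bed carries its own Darcy discharge and the transmissivities add.
Σ(K_i·b_i) = 9.51×8.10 + 689×10.7 + 0.590×6.29 = 7453 m²/day.
Hydraulic gradient i = 0.00100.
Q = Σ(K_i·b_i) · W · i = 7453 × 344 × 0.001000 = 2564 m³/day.

2560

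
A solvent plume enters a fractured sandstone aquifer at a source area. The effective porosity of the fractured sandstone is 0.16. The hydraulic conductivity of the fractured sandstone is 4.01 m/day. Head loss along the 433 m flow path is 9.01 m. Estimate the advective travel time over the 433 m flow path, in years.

2.27

Hydraulic gradient i = Δh / L = 9.01 / 433 = 0.02081.
Darcy flux q = K · i = 4.010 × 0.02081 = 0.08344 m/day.
Seepage velocity v = q / n_e = 0.08344 / 0.16 = 0.5215 m/day.
Travel time t = L / v = 433 / 0.5215 = 830.3 days = 2.273 years.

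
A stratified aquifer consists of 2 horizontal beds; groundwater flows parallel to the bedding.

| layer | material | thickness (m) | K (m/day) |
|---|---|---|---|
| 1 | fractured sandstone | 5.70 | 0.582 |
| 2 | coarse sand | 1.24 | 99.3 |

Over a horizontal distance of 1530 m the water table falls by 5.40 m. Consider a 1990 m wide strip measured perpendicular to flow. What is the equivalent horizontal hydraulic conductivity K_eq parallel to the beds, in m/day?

Flow is parallel to layering, so each bed carries its own Darcy discharge and the transmissivities add.
Σ(K_i·b_i) = 0.582×5.70 + 99.3×1.24 = 126.4 m²/day.
Total thickness b = 6.940 m, so K_eq = Σ(K_i·b_i)/b = 18.22 m/day.

18.2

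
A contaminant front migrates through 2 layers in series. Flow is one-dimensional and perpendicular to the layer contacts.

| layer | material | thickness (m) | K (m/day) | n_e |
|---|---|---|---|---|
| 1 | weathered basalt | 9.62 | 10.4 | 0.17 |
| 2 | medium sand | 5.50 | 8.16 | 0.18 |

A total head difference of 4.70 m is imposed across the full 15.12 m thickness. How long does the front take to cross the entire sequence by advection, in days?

With flow normal to the layers, continuity requires the same specific discharge q through every layer.
Σ(b_i/K_i) = 9.62/10.4 + 5.50/8.16 = 1.599 d.
q = Δh / Σ(b_i/K_i) = 4.70 / 1.599 = 2.939 m/day.
In each layer the seepage velocity is v_i = q/n_i, so the layer transit time is t_i = b_i·n_i / q:
  layer 1 (weathered basalt): t_1 = 9.62 × 0.17 / 2.939 = 0.5564 d
  layer 2 (medium sand): t_2 = 5.50 × 0.18 / 2.939 = 0.3368 d
Total t = Σ t_i = 0.8932 days.

0.893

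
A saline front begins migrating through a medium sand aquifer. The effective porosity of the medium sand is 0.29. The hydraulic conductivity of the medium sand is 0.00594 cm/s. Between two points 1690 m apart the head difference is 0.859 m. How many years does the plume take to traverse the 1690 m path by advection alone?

514

Convert K: 0.00594 cm/s × 864 = 5.132 m/day.
Hydraulic gradient i = Δh / L = 0.859 / 1690 = 0.0005083.
Darcy flux q = K · i = 5.132 × 0.0005083 = 0.002609 m/day.
Seepage velocity v = q / n_e = 0.002609 / 0.29 = 0.008995 m/day.
Travel time t = L / v = 1690 / 0.008995 = 1.879e+05 days = 514.4 years.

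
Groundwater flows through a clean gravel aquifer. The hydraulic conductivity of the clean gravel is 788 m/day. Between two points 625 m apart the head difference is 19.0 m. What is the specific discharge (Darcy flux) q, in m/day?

Hydraulic gradient i = Δh / L = 19.0 / 625 = 0.03040.
Specific discharge q = K · i = 788.0 × 0.03040 = 23.96 m/day.

24.0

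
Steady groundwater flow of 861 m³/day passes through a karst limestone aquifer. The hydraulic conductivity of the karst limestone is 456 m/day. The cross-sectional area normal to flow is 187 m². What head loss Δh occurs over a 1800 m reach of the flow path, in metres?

18.2

From Q = K·A·i, i = Q / (K·A) = 861 / (456.0 × 187.0) = 0.01010.
Head loss Δh = i · L = 0.01010 × 1800 = 18.17 m.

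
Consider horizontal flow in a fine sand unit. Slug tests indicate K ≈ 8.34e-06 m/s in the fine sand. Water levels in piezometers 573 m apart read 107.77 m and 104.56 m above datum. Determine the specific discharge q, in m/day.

Convert K: 8.34e-06 m/s × 86400 = 0.7206 m/day.
Hydraulic gradient i = (107.77 − 104.56) / 573 = 3.21 / 573 = 0.005602.
Specific discharge q = K · i = 0.7206 × 0.005602 = 0.004037 m/day.

0.00404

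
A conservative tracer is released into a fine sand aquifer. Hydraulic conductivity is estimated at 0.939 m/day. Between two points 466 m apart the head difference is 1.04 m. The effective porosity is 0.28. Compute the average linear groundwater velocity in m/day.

0.00748

Hydraulic gradient i = Δh / L = 1.04 / 466 = 0.002232.
Darcy flux q = K · i = 0.9390 × 0.002232 = 0.002096 m/day.
Seepage velocity v = q / n_e = 0.002096 / 0.28 = 0.007484 m/day.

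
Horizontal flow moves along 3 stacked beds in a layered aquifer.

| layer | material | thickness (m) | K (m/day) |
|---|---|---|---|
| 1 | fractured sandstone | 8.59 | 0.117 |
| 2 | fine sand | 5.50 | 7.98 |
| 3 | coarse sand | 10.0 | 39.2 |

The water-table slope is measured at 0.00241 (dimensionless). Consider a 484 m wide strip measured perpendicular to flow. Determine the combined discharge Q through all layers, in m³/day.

510

Flow is parallel to layering, so each bed carries its own Darcy discharge and the transmissivities add.
Σ(K_i·b_i) = 0.117×8.59 + 7.98×5.50 + 39.2×10.0 = 436.9 m²/day.
Hydraulic gradient i = 0.00241.
Q = Σ(K_i·b_i) · W · i = 436.9 × 484 × 0.002410 = 509.6 m³/day.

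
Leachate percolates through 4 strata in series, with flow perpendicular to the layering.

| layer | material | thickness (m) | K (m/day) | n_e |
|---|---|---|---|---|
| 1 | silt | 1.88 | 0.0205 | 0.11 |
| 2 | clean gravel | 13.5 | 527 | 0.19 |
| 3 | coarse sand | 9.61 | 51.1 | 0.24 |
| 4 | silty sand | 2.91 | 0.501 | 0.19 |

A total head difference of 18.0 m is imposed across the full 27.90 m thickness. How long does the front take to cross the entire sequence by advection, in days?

30.6

With flow normal to the layers, continuity requires the same specific discharge q through every layer.
Σ(b_i/K_i) = 1.88/0.0205 + 13.5/527 + 9.61/51.1 + 2.91/0.501 = 97.73 d.
q = Δh / Σ(b_i/K_i) = 18.0 / 97.73 = 0.1842 m/day.
In each layer the seepage velocity is v_i = q/n_i, so the layer transit time is t_i = b_i·n_i / q:
  layer 1 (silt): t_1 = 1.88 × 0.11 / 0.1842 = 1.123 d
  layer 2 (clean gravel): t_2 = 13.5 × 0.19 / 0.1842 = 13.93 d
  layer 3 (coarse sand): t_3 = 9.61 × 0.24 / 0.1842 = 12.52 d
  layer 4 (silty sand): t_4 = 2.91 × 0.19 / 0.1842 = 3.002 d
Total t = Σ t_i = 30.57 days.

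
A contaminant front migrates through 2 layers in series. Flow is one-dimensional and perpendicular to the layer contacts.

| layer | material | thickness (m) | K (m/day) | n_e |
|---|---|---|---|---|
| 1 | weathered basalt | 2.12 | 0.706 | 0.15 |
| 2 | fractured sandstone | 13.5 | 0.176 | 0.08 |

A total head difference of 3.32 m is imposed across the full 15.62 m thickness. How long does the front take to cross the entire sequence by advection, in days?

With flow normal to the layers, continuity requires the same specific discharge q through every layer.
Σ(b_i/K_i) = 2.12/0.706 + 13.5/0.176 = 79.71 d.
q = Δh / Σ(b_i/K_i) = 3.32 / 79.71 = 0.04165 m/day.
In each layer the seepage velocity is v_i = q/n_i, so the layer transit time is t_i = b_i·n_i / q:
  layer 1 (weathered basalt): t_1 = 2.12 × 0.15 / 0.04165 = 7.635 d
  layer 2 (fractured sandstone): t_2 = 13.5 × 0.08 / 0.04165 = 25.93 d
Total t = Σ t_i = 33.56 days.

33.6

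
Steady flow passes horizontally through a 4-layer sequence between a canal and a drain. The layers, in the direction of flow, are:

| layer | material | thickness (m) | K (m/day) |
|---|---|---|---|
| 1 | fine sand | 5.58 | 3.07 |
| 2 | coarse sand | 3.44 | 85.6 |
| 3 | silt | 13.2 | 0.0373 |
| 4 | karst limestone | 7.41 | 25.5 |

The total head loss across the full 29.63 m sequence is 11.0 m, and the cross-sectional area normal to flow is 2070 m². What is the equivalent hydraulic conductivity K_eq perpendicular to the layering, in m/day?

Flow is perpendicular to layering, so the layers act in series and the equivalent K is the thickness-weighted harmonic mean.
Total thickness L = 5.58 + 3.44 + 13.2 + 7.41 = 29.63 m.
Σ(b_i/K_i) = 5.58/3.07 + 3.44/85.6 + 13.2/0.0373 + 7.41/25.5 = 356.0 d.
K_eq = L / Σ(b_i/K_i) = 29.63 / 356.0 = 0.08322 m/day.

0.0832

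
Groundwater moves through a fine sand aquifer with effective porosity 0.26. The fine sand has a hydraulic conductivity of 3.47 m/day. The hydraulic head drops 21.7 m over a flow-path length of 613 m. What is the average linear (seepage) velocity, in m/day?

Hydraulic gradient i = Δh / L = 21.7 / 613 = 0.03540.
Darcy flux q = K · i = 3.470 × 0.03540 = 0.1228 m/day.
Seepage velocity v = q / n_e = 0.1228 / 0.26 = 0.4724 m/day.

0.472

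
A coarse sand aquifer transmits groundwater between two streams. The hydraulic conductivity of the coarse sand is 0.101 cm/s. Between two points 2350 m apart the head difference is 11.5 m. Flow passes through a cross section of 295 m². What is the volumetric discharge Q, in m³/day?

126

Convert K: 0.101 cm/s × 864 = 87.26 m/day.
Hydraulic gradient i = Δh / L = 11.5 / 2350 = 0.004894.
Darcy's law: Q = K · A · i = 87.26 × 295.0 × 0.004894 = 126.0 m³/day.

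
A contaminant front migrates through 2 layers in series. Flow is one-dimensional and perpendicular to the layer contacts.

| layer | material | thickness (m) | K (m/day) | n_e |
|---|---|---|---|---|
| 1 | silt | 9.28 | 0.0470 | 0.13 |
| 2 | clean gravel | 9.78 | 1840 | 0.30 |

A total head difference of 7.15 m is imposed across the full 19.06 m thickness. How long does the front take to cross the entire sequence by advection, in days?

114

With flow normal to the layers, continuity requires the same specific discharge q through every layer.
Σ(b_i/K_i) = 9.28/0.0470 + 9.78/1840 = 197.5 d.
q = Δh / Σ(b_i/K_i) = 7.15 / 197.5 = 0.03621 m/day.
In each layer the seepage velocity is v_i = q/n_i, so the layer transit time is t_i = b_i·n_i / q:
  layer 1 (silt): t_1 = 9.28 × 0.13 / 0.03621 = 33.32 d
  layer 2 (clean gravel): t_2 = 9.78 × 0.30 / 0.03621 = 81.02 d
Total t = Σ t_i = 114.3 days.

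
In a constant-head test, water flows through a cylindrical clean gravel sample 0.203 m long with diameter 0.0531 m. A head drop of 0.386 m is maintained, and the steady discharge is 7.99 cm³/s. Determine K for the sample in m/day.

Cross-sectional area A = π·(d/2)² = π × (0.0531/2)² = 0.002215 m².
Convert discharge: 7.99 cm³/s = 7.990e-06 m³/s.
Darcy's law rearranged: K = Q·L / (A·Δh) = 7.990e-06 × 0.203 / (0.002215 × 0.386) = 0.001897 m/s = 163.9 m/day.

164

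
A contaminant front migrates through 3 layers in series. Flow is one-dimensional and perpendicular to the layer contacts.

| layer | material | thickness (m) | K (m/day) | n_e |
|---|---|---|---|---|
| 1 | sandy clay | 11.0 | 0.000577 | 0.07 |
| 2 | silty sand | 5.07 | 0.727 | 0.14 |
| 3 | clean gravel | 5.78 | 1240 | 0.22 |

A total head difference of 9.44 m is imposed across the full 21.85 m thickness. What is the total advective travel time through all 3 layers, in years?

15.2

With flow normal to the layers, continuity requires the same specific discharge q through every layer.
Σ(b_i/K_i) = 11.0/0.000577 + 5.07/0.727 + 5.78/1240 = 19071 d.
q = Δh / Σ(b_i/K_i) = 9.44 / 19071 = 0.0004950 m/day.
In each layer the seepage velocity is v_i = q/n_i, so the layer transit time is t_i = b_i·n_i / q:
  layer 1 (sandy clay): t_1 = 11.0 × 0.07 / 0.0004950 = 1556 d
  layer 2 (silty sand): t_2 = 5.07 × 0.14 / 0.0004950 = 1434 d
  layer 3 (clean gravel): t_3 = 5.78 × 0.22 / 0.0004950 = 2569 d
Total t = Σ t_i = 5558 days = 15.22 years.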